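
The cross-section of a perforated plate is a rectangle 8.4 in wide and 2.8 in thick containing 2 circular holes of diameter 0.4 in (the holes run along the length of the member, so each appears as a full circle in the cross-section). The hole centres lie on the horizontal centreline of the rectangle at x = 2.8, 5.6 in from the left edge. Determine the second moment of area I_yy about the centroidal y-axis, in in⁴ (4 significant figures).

Split into non-overlapping primitives; take the origin at the lower-left of the bounding box.
Plate: 8.4 × 2.8, A = 23.52 in², x = 4.2 in, Ī = 138.298 in⁴.
Hole 1 (subtracted): ⌀0.4, A = 0.125664 in², x = 2.8 in, Ī = 0.00125664 in⁴.
Hole 2 (subtracted): ⌀0.4, A = 0.125664 in², x = 5.6 in, Ī = 0.00125664 in⁴.
By symmetry the centroid is at mid-width, x̄ = 4.2 in.
Transfer each piece to the centroidal y-axis using Ī + A·d² with d = x − 4.2:
  plate: d = 0 in → contributes +138.298 in⁴
  hole 1: d = -1.4 in → contributes −0.247558 in⁴
  hole 2: d = 1.4 in → contributes −0.247558 in⁴
Total I = 137.802 in⁴.

I_yy ≈ 137.8 in⁴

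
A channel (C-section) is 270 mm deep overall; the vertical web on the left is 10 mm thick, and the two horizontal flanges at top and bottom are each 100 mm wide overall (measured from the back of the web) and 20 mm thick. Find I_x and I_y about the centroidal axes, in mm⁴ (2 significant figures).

I_x ≈ 7.3 × 10⁷ mm⁴, I_y ≈ 6.3 × 10⁶ mm⁴

Decompose the section into non-overlapping parts with the origin at the bottom-left of its bounding rectangle.
Web: 10 × 270, A = 2 700 mm², y = 135 mm, Ī = 16 402 500 mm⁴.
Top flange (beyond web): 90 × 20, A = 1 800 mm², y = 260 mm, Ī = 60 000 mm⁴.
Bottom flange (beyond web): 90 × 20, A = 1 800 mm², y = 10 mm, Ī = 60 000 mm⁴.
By symmetry the centroid is at mid-height, ȳ = 135 mm.
Transfer each piece to the centroidal x-axis using Ī + A·d² with d = y − 135:
  web: d = 0 mm → contributes +16 402 500 mm⁴
  top flange (beyond web): d = 125 mm → contributes +28 185 000 mm⁴
  bottom flange (beyond web): d = -125 mm → contributes +28 185 000 mm⁴
Total I = 72 772 500 mm⁴.
For the y-axis: x̄ = 33.57 mm.
Repeating about the centroidal y-axis gives I_y = 6 309 643 mm⁴.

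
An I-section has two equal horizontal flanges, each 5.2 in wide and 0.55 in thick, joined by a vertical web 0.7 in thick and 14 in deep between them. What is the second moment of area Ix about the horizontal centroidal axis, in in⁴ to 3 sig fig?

Treat the section as a set of non-overlapping primitives; coordinates are from the bounding-box lower-left.
Bottom flange: 5.2 × 0.55, A = 2.86 in², y = 0.275 in, Ī = 0.072096 in⁴.
Web: 0.7 × 14, A = 9.8 in², y = 7.55 in, Ī = 160.07 in⁴.
Top flange: 5.2 × 0.55, A = 2.86 in², y = 14.825 in, Ī = 0.072096 in⁴.
By symmetry the centroid is at mid-height, ȳ = 7.55 in.
Transfer each piece to the horizontal centroidal axis using Ī + A·d² with d = y − 7.55:
  bottom flange: d = -7.275 in → contributes +151.44 in⁴
  web: d = 0 in → contributes +160.07 in⁴
  top flange: d = 7.275 in → contributes +151.44 in⁴
Total I = 462.95 in⁴.

Ix ≈ 463 in⁴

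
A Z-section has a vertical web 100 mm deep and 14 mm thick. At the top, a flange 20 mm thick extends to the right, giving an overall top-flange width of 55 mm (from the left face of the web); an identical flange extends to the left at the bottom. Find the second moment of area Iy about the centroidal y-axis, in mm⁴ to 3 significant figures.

Iy ≈ 1.49 × 10⁶ mm⁴

Break the section into simple shapes (no overlaps), measuring from the bottom-left corner of the bounding box.
Web: 14 × 100, A = 1 400 mm², x = 48 mm, Ī = 22 867 mm⁴.
Top flange (beyond web): 41 × 20, A = 820 mm², x = 75.5 mm, Ī = 114 868 mm⁴.
Bottom flange (beyond web): 41 × 20, A = 820 mm², x = 20.5 mm, Ī = 114 868 mm⁴.
Centroid: x̄ = ΣA·x / ΣA = 48 mm.
Transfer each piece to the centroidal y-axis using Ī + A·d² with d = x − 48:
  web: d = 0 mm → contributes +22 867 mm⁴
  top flange (beyond web): d = 27.5 mm → contributes +734 993 mm⁴
  bottom flange (beyond web): d = -27.5 mm → contributes +734 993 mm⁴
Total I = 1 492 853 mm⁴.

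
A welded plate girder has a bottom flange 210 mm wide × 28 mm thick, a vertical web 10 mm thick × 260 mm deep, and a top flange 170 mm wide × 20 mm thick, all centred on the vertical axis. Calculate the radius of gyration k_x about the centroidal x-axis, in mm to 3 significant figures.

Decompose the section into non-overlapping parts with the origin at the bottom-left of its bounding rectangle.
Bottom plate: 210 × 28, A = 5 880 mm², y = 14 mm, Ī = 384 160 mm⁴.
Web plate: 10 × 260, A = 2 600 mm², y = 158 mm, Ī = 14 646 667 mm⁴.
Top plate: 170 × 20, A = 3 400 mm², y = 298 mm, Ī = 113 333 mm⁴.
Centroid: ȳ = ΣA·y / ΣA = 126.79 mm.
Transfer each piece to the centroidal x-axis using Ī + A·d² with d = y − 126.79:
  bottom plate: d = -112.79 mm → contributes +75 193 193 mm⁴
  web plate: d = 31.205 mm → contributes +17 178 485 mm⁴
  top plate: d = 171.21 mm → contributes +99 771 701 mm⁴
Total I = 192 143 379 mm⁴.
Radius of gyration: k = √(I/A) = √(192 143 379 / 11 880) = 127.18 mm.

k_x ≈ 127 mm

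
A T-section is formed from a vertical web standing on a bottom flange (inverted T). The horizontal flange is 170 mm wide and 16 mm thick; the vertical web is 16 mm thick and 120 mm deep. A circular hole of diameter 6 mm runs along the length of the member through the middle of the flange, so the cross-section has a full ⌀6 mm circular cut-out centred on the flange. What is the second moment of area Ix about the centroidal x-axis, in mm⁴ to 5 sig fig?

Ix ≈ 7.5438 × 10⁶ mm⁴

Treat the section as a set of non-overlapping primitives; coordinates are from the bounding-box lower-left.
Flange: 170 × 16, A = 2 720 mm², y = 8 mm, Ī = 58026.67 mm⁴.
Web: 16 × 120, A = 1 920 mm², y = 76 mm, Ī = 2 304 000 mm⁴.
Hole (subtracted): ⌀6, A = 28.27433 mm², y = 8 mm, Ī = 63.61725 mm⁴.
Centroid: ȳ = ΣA·y / ΣA = 36.31044 mm.
Transfer each piece to the centroidal x-axis using Ī + A·d² with d = y − 36.31044:
  flange: d = -28.31044 mm → contributes +2 238 056 mm⁴
  web: d = 39.68956 mm → contributes +5 328 501 mm⁴
  hole: d = -28.31044 mm → contributes −22724.96 mm⁴
Total I = 7 543 832 mm⁴.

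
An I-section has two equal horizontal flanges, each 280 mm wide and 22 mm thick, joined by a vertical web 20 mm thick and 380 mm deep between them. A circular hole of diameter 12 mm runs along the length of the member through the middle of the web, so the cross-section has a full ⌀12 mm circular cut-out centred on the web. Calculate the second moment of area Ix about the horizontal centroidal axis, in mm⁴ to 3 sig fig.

Split into non-overlapping primitives; take the origin at the lower-left of the bounding box.
Bottom flange: 280 × 22, A = 6 160 mm², y = 11 mm, Ī = 248 453 mm⁴.
Web: 20 × 380, A = 7 600 mm², y = 212 mm, Ī = 91 453 333 mm⁴.
Top flange: 280 × 22, A = 6 160 mm², y = 413 mm, Ī = 248 453 mm⁴.
Hole (subtracted): ⌀12, A = 113.1 mm², y = 212 mm, Ī = 1017.9 mm⁴.
By symmetry the centroid is at mid-height, ȳ = 212 mm.
Transfer each piece to the horizontal centroidal axis using Ī + A·d² with d = y − 212:
  bottom flange: d = -201 mm → contributes +249 118 613 mm⁴
  web: d = 0 mm → contributes +91 453 333 mm⁴
  top flange: d = 201 mm → contributes +249 118 613 mm⁴
  hole: d = 0 mm → contributes −1017.9 mm⁴
Total I = 589 689 542 mm⁴.

Ix ≈ 5.90 × 10⁸ mm⁴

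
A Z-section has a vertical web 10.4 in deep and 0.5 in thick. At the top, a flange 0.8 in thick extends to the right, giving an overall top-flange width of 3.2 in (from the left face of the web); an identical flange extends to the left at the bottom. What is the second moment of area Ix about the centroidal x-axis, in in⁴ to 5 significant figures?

Ix ≈ 146.63 in⁴

Treat the section as a set of non-overlapping primitives; coordinates are from the bounding-box lower-left.
Web: 0.5 × 10.4, A = 5.2 in², y = 5.2 in, Ī = 46.86933 in⁴.
Top flange (beyond web): 2.7 × 0.8, A = 2.16 in², y = 10 in, Ī = 0.1152 in⁴.
Bottom flange (beyond web): 2.7 × 0.8, A = 2.16 in², y = 0.4 in, Ī = 0.1152 in⁴.
Centroid: ȳ = ΣA·y / ΣA = 5.2 in.
Transfer each piece to the centroidal x-axis using Ī + A·d² with d = y − 5.2:
  web: d = 0 in → contributes +46.86933 in⁴
  top flange (beyond web): d = 4.8 in → contributes +49.8816 in⁴
  bottom flange (beyond web): d = -4.8 in → contributes +49.8816 in⁴
Total I = 146.6325 in⁴.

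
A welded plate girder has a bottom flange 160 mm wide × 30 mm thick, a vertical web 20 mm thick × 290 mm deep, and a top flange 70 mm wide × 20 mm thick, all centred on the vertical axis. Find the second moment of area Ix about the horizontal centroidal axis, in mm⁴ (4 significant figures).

Treat the section as a set of non-overlapping primitives; coordinates are from the bounding-box lower-left.
Bottom plate: 160 × 30, A = 4 800 mm², y = 15 mm, Ī = 360 000 mm⁴.
Web plate: 20 × 290, A = 5 800 mm², y = 175 mm, Ī = 40 648 333 mm⁴.
Top plate: 70 × 20, A = 1 400 mm², y = 330 mm, Ī = 46666.7 mm⁴.
Centroid: ȳ = ΣA·y / ΣA = 129.083 mm.
Transfer each piece to the horizontal centroidal axis using Ī + A·d² with d = y − 129.083:
  bottom plate: d = -114.083 mm → contributes +62 832 033 mm⁴
  web plate: d = 45.9167 mm → contributes +52 876 707 mm⁴
  top plate: d = 200.917 mm → contributes +56 561 176 mm⁴
Total I = 172 269 917 mm⁴.

Ix ≈ 1.723 × 10⁸ mm⁴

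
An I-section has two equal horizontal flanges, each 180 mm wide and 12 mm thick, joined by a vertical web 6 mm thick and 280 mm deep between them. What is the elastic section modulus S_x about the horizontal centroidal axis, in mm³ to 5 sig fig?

Split into non-overlapping primitives; take the origin at the lower-left of the bounding box.
Bottom flange: 180 × 12, A = 2 160 mm², y = 6 mm, Ī = 25 920 mm⁴.
Web: 6 × 280, A = 1 680 mm², y = 152 mm, Ī = 10 976 000 mm⁴.
Top flange: 180 × 12, A = 2 160 mm², y = 298 mm, Ī = 25 920 mm⁴.
By symmetry the centroid is at mid-height, ȳ = 152 mm.
Transfer each piece to the horizontal centroidal axis using Ī + A·d² with d = y − 152:
  bottom flange: d = -146 mm → contributes +46 068 480 mm⁴
  web: d = 0 mm → contributes +10 976 000 mm⁴
  top flange: d = 146 mm → contributes +46 068 480 mm⁴
Total I = 103 112 960 mm⁴.
Extreme fibre distance c = 152 mm; S = I/c = 678374.7 mm³.

S_x ≈ 6.7837 × 10⁵ mm³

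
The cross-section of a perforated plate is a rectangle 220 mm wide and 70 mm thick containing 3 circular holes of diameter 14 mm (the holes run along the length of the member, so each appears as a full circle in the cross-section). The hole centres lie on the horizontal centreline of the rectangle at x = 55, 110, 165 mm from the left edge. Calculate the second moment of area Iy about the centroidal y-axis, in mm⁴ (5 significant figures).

Break the section into simple shapes (no overlaps), measuring from the bottom-left corner of the bounding box.
Plate: 220 × 70, A = 15 400 mm², x = 110 mm, Ī = 62 113 333 mm⁴.
Hole 1 (subtracted): ⌀14, A = 153.938 mm², x = 55 mm, Ī = 1885.741 mm⁴.
Hole 2 (subtracted): ⌀14, A = 153.938 mm², x = 110 mm, Ī = 1885.741 mm⁴.
Hole 3 (subtracted): ⌀14, A = 153.938 mm², x = 165 mm, Ī = 1885.741 mm⁴.
By symmetry the centroid is at mid-width, x̄ = 110 mm.
Transfer each piece to the centroidal y-axis using Ī + A·d² with d = x − 110:
  plate: d = 0 mm → contributes +62 113 333 mm⁴
  hole 1: d = -55 mm → contributes −467548.3 mm⁴
  hole 2: d = 0 mm → contributes −1885.741 mm⁴
  hole 3: d = 55 mm → contributes −467548.3 mm⁴
Total I = 61 176 351 mm⁴.

Iy ≈ 6.1176 × 10⁷ mm⁴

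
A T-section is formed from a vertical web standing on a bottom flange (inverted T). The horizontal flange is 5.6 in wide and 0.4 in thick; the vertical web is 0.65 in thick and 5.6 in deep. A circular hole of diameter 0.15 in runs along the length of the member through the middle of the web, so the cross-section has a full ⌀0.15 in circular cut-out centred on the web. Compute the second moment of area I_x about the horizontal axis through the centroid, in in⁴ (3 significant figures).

Treat the section as a set of non-overlapping primitives; coordinates are from the bounding-box lower-left.
Flange: 5.6 × 0.4, A = 2.24 in², y = 0.2 in, Ī = 0.029867 in⁴.
Web: 0.65 × 5.6, A = 3.64 in², y = 3.2 in, Ī = 9.5125 in⁴.
Hole (subtracted): ⌀0.15, A = 0.017671 in², y = 3.2 in, Ī = 0.00002485 in⁴.
Centroid: ȳ = ΣA·y / ΣA = 2.0537 in.
Transfer each piece to the horizontal axis through the centroid using Ī + A·d² with d = y − 2.0537:
  flange: d = -1.8537 in → contributes +7.7269 in⁴
  web: d = 1.1463 in → contributes +14.296 in⁴
  hole: d = 1.1463 in → contributes −0.023245 in⁴
Total I = 21.999 in⁴.

I_x ≈ 22.0 in⁴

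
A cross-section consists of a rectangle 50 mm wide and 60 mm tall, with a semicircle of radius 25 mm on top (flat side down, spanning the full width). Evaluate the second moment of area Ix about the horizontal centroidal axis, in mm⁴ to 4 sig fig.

Ix ≈ 2.163 × 10⁶ mm⁴

Decompose the section into non-overlapping parts with the origin at the bottom-left of its bounding rectangle.
Rectangular body: 50 × 60, A = 3 000 mm², y = 30 mm, Ī = 900 000 mm⁴.
Semicircular cap: semicircle r = 25, A = 981.748 mm², y = 70.6103 mm, Ī = 42873.8 mm⁴.
Centroid: ȳ = ΣA·y / ΣA = 40.013 mm.
Transfer each piece to the horizontal centroidal axis using Ī + A·d² with d = y − 40.013:
  rectangular body: d = -10.013 mm → contributes +1 200 778 mm⁴
  semicircular cap: d = 30.5974 mm → contributes +961 985 mm⁴
Total I = 2 162 763 mm⁴.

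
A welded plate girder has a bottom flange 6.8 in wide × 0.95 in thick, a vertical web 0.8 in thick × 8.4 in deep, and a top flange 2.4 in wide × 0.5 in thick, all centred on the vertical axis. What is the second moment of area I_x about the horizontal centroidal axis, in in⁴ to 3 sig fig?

Treat the section as a set of non-overlapping primitives; coordinates are from the bounding-box lower-left.
Bottom plate: 6.8 × 0.95, A = 6.46 in², y = 0.475 in, Ī = 0.48585 in⁴.
Web plate: 0.8 × 8.4, A = 6.72 in², y = 5.15 in, Ī = 39.514 in⁴.
Top plate: 2.4 × 0.5, A = 1.2 in², y = 9.6 in, Ī = 0.025 in⁴.
Centroid: ȳ = ΣA·y / ΣA = 3.4212 in.
Transfer each piece to the horizontal centroidal axis using Ī + A·d² with d = y − 3.4212:
  bottom plate: d = -2.9462 in → contributes +56.558 in⁴
  web plate: d = 1.7288 in → contributes +59.599 in⁴
  top plate: d = 6.1788 in → contributes +45.838 in⁴
Total I = 162 in⁴.

I_x ≈ 162 in⁴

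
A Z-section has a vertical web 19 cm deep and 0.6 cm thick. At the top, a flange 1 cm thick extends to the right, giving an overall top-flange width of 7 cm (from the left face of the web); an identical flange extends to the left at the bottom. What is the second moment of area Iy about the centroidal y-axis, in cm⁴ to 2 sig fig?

Decompose the section into non-overlapping parts with the origin at the bottom-left of its bounding rectangle.
Web: 0.6 × 19, A = 11.4 cm², x = 6.7 cm, Ī = 0.342 cm⁴.
Top flange (beyond web): 6.4 × 1, A = 6.4 cm², x = 10.2 cm, Ī = 21.85 cm⁴.
Bottom flange (beyond web): 6.4 × 1, A = 6.4 cm², x = 3.2 cm, Ī = 21.85 cm⁴.
Centroid: x̄ = ΣA·x / ΣA = 6.7 cm.
Transfer each piece to the centroidal y-axis using Ī + A·d² with d = x − 6.7:
  web: d = 0 cm → contributes +0.342 cm⁴
  top flange (beyond web): d = 3.5 cm → contributes +100.2 cm⁴
  bottom flange (beyond web): d = -3.5 cm → contributes +100.2 cm⁴
Total I = 200.8 cm⁴.

Iy ≈ 200 cm⁴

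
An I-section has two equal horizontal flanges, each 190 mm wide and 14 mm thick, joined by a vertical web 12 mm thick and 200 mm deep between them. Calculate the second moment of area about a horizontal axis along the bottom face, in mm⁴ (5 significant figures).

I_base ≈ 1.6932 × 10⁸ mm⁴

Treat the section as a set of non-overlapping primitives; coordinates are from the bounding-box lower-left.
Bottom flange: 190 × 14, A = 2 660 mm², y = 7 mm, Ī = 43446.67 mm⁴.
Web: 12 × 200, A = 2 400 mm², y = 114 mm, Ī = 8 000 000 mm⁴.
Top flange: 190 × 14, A = 2 660 mm², y = 221 mm, Ī = 43446.67 mm⁴.
Transfer each piece to the base of the section using Ī + A·d² with d = y − 0:
  bottom flange: d = 7 mm → contributes +173786.7 mm⁴
  web: d = 114 mm → contributes +39 190 400 mm⁴
  top flange: d = 221 mm → contributes +129 960 507 mm⁴
Total I = 169 324 693 mm⁴.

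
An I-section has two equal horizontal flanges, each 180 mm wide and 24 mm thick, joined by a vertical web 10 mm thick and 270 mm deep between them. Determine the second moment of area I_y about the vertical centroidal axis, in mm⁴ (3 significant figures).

Decompose the section into non-overlapping parts with the origin at the bottom-left of its bounding rectangle.
Bottom flange: 180 × 24, A = 4 320 mm², x = 90 mm, Ī = 11 664 000 mm⁴.
Web: 10 × 270, A = 2 700 mm², x = 90 mm, Ī = 22 500 mm⁴.
Top flange: 180 × 24, A = 4 320 mm², x = 90 mm, Ī = 11 664 000 mm⁴.
By symmetry the centroid is at mid-width, x̄ = 90 mm.
All pieces are centred on the vertical centroidal axis, so I = ΣĪ = 23 350 500 mm⁴.

I_y ≈ 2.34 × 10⁷ mm⁴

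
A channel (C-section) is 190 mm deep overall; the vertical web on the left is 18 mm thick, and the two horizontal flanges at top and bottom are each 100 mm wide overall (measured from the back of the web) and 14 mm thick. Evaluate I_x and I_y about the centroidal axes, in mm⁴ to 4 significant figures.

I_x ≈ 2.811 × 10⁷ mm⁴, I_y ≈ 4.813 × 10⁶ mm⁴

Split into non-overlapping primitives; take the origin at the lower-left of the bounding box.
Web: 18 × 190, A = 3 420 mm², y = 95 mm, Ī = 10 288 500 mm⁴.
Top flange (beyond web): 82 × 14, A = 1 148 mm², y = 183 mm, Ī = 18750.7 mm⁴.
Bottom flange (beyond web): 82 × 14, A = 1 148 mm², y = 7 mm, Ī = 18750.7 mm⁴.
By symmetry the centroid is at mid-height, ȳ = 95 mm.
Transfer each piece to the centroidal x-axis using Ī + A·d² with d = y − 95:
  web: d = 0 mm → contributes +10 288 500 mm⁴
  top flange (beyond web): d = 88 mm → contributes +8 908 863 mm⁴
  bottom flange (beyond web): d = -88 mm → contributes +8 908 863 mm⁴
Total I = 28 106 225 mm⁴.
For the y-axis: x̄ = 29.084 mm.
Repeating about the centroidal y-axis gives I_y = 4 813 225 mm⁴.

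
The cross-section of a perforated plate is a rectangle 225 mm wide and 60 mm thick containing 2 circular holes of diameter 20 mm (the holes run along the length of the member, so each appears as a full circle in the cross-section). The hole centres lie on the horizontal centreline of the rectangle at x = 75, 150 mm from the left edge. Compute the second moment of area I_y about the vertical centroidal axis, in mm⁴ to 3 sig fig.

Break the section into simple shapes (no overlaps), measuring from the bottom-left corner of the bounding box.
Plate: 225 × 60, A = 13 500 mm², x = 112.5 mm, Ī = 56 953 125 mm⁴.
Hole 1 (subtracted): ⌀20, A = 314.16 mm², x = 75 mm, Ī = 7 854 mm⁴.
Hole 2 (subtracted): ⌀20, A = 314.16 mm², x = 150 mm, Ī = 7 854 mm⁴.
By symmetry the centroid is at mid-width, x̄ = 112.5 mm.
Transfer each piece to the vertical centroidal axis using Ī + A·d² with d = x − 112.5:
  plate: d = 0 mm → contributes +56 953 125 mm⁴
  hole 1: d = -37.5 mm → contributes −449 640 mm⁴
  hole 2: d = 37.5 mm → contributes −449 640 mm⁴
Total I = 56 053 844 mm⁴.

I_y ≈ 5.61 × 10⁷ mm⁴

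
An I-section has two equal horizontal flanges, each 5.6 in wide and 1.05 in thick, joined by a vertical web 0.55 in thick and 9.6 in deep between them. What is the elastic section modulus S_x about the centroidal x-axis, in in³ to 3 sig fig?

Split into non-overlapping primitives; take the origin at the lower-left of the bounding box.
Bottom flange: 5.6 × 1.05, A = 5.88 in², y = 0.525 in, Ī = 0.54023 in⁴.
Web: 0.55 × 9.6, A = 5.28 in², y = 5.85 in, Ī = 40.55 in⁴.
Top flange: 5.6 × 1.05, A = 5.88 in², y = 11.175 in, Ī = 0.54023 in⁴.
By symmetry the centroid is at mid-height, ȳ = 5.85 in.
Transfer each piece to the centroidal x-axis using Ī + A·d² with d = y − 5.85:
  bottom flange: d = -5.325 in → contributes +167.27 in⁴
  web: d = 0 in → contributes +40.55 in⁴
  top flange: d = 5.325 in → contributes +167.27 in⁴
Total I = 375.09 in⁴.
Extreme fibre distance c = 5.85 in; S = I/c = 64.118 in³.

S_x ≈ 64.1 in³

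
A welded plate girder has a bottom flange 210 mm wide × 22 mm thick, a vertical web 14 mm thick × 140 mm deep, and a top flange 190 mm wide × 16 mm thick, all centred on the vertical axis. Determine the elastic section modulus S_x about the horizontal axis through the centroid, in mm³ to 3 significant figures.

Decompose the section into non-overlapping parts with the origin at the bottom-left of its bounding rectangle.
Bottom plate: 210 × 22, A = 4 620 mm², y = 11 mm, Ī = 186 340 mm⁴.
Web plate: 14 × 140, A = 1 960 mm², y = 92 mm, Ī = 3 201 333 mm⁴.
Top plate: 190 × 16, A = 3 040 mm², y = 170 mm, Ī = 64 853 mm⁴.
Centroid: ȳ = ΣA·y / ΣA = 77.748 mm.
Transfer each piece to the horizontal axis through the centroid using Ī + A·d² with d = y − 77.748:
  bottom plate: d = -66.748 mm → contributes +20 770 077 mm⁴
  web plate: d = 14.252 mm → contributes +3 599 423 mm⁴
  top plate: d = 92.252 mm → contributes +25 936 318 mm⁴
Total I = 50 305 818 mm⁴.
Extreme fibre distance c = 100.25 mm; S = I/c = 501 796 mm³.

S_x ≈ 5.02 × 10⁵ mm³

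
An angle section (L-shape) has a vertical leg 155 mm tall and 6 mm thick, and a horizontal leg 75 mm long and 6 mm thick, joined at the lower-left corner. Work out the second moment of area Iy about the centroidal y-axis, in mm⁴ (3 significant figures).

Split into non-overlapping primitives; take the origin at the lower-left of the bounding box.
Vertical leg: 6 × 155, A = 930 mm², x = 3 mm, Ī = 2 790 mm⁴.
Horizontal leg (remainder): 69 × 6, A = 414 mm², x = 40.5 mm, Ī = 164 255 mm⁴.
Centroid: x̄ = ΣA·x / ΣA = 14.551 mm.
Transfer each piece to the centroidal y-axis using Ī + A·d² with d = x − 14.551:
  vertical leg: d = -11.551 mm → contributes +126 883 mm⁴
  horizontal leg (remainder): d = 25.949 mm → contributes +443 014 mm⁴
Total I = 569 897 mm⁴.

Iy ≈ 5.70 × 10⁵ mm⁴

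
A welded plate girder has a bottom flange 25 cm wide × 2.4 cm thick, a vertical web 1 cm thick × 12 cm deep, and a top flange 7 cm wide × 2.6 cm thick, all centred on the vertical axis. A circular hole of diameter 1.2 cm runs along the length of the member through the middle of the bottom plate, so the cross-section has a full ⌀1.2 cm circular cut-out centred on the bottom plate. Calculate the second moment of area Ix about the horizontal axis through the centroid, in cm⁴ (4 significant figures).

Ix ≈ 3254 cm⁴

Decompose the section into non-overlapping parts with the origin at the bottom-left of its bounding rectangle.
Bottom plate: 25 × 2.4, A = 60 cm², y = 1.2 cm, Ī = 28.8 cm⁴.
Web plate: 1 × 12, A = 12 cm², y = 8.4 cm, Ī = 144 cm⁴.
Top plate: 7 × 2.6, A = 18.2 cm², y = 15.7 cm, Ī = 10.2527 cm⁴.
Hole (subtracted): ⌀1.2, A = 1.13097 cm², y = 1.2 cm, Ī = 0.101788 cm⁴.
Centroid: ȳ = ΣA·y / ΣA = 5.1329 cm.
Transfer each piece to the horizontal axis through the centroid using Ī + A·d² with d = y − 5.1329:
  bottom plate: d = -3.9329 cm → contributes +956.864 cm⁴
  web plate: d = 3.2671 cm → contributes +272.087 cm⁴
  top plate: d = 10.5671 cm → contributes +2042.53 cm⁴
  hole: d = -3.9329 cm → contributes −17.5954 cm⁴
Total I = 3253.88 cm⁴.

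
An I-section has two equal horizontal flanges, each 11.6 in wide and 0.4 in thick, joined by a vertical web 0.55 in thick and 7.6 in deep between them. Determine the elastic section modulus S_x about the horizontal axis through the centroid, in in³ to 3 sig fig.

Treat the section as a set of non-overlapping primitives; coordinates are from the bounding-box lower-left.
Bottom flange: 11.6 × 0.4, A = 4.64 in², y = 0.2 in, Ī = 0.061867 in⁴.
Web: 0.55 × 7.6, A = 4.18 in², y = 4.2 in, Ī = 20.12 in⁴.
Top flange: 11.6 × 0.4, A = 4.64 in², y = 8.2 in, Ī = 0.061867 in⁴.
By symmetry the centroid is at mid-height, ȳ = 4.2 in.
Transfer each piece to the horizontal axis through the centroid using Ī + A·d² with d = y − 4.2:
  bottom flange: d = -4 in → contributes +74.302 in⁴
  web: d = 0 in → contributes +20.12 in⁴
  top flange: d = 4 in → contributes +74.302 in⁴
Total I = 168.72 in⁴.
Extreme fibre distance c = 4.2 in; S = I/c = 40.172 in³.

S_x ≈ 40.2 in³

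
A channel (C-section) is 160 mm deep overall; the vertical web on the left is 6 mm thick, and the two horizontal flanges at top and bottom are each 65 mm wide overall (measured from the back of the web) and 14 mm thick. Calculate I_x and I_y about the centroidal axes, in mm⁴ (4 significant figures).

Treat the section as a set of non-overlapping primitives; coordinates are from the bounding-box lower-left.
Web: 6 × 160, A = 960 mm², y = 80 mm, Ī = 2 048 000 mm⁴.
Top flange (beyond web): 59 × 14, A = 826 mm², y = 153 mm, Ī = 13491.3 mm⁴.
Bottom flange (beyond web): 59 × 14, A = 826 mm², y = 7 mm, Ī = 13491.3 mm⁴.
By symmetry the centroid is at mid-height, ȳ = 80 mm.
Transfer each piece to the centroidal x-axis using Ī + A·d² with d = y − 80:
  web: d = 0 mm → contributes +2 048 000 mm⁴
  top flange (beyond web): d = 73 mm → contributes +4 415 245 mm⁴
  bottom flange (beyond web): d = -73 mm → contributes +4 415 245 mm⁴
Total I = 10 878 491 mm⁴.
For the y-axis: x̄ = 23.5551 mm.
Repeating about the centroidal y-axis gives I_y = 1 123 418 mm⁴.

I_x ≈ 1.088 × 10⁷ mm⁴, I_y ≈ 1.123 × 10⁶ mm⁴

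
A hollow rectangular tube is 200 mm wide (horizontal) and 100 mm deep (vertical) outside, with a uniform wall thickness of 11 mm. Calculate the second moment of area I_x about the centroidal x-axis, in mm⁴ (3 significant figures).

Break the section into simple shapes (no overlaps), measuring from the bottom-left corner of the bounding box.
Outer rectangle: 200 × 100, A = 20 000 mm², y = 50 mm, Ī = 16 666 667 mm⁴.
Inner void (subtracted): 178 × 78, A = 13 884 mm², y = 50 mm, Ī = 7 039 188 mm⁴.
By symmetry the centroid is at mid-height, ȳ = 50 mm.
All pieces are centred on the centroidal x-axis, so I = ΣĪ (holes subtracted) = 9 627 479 mm⁴.

I_x ≈ 9.63 × 10⁶ mm⁴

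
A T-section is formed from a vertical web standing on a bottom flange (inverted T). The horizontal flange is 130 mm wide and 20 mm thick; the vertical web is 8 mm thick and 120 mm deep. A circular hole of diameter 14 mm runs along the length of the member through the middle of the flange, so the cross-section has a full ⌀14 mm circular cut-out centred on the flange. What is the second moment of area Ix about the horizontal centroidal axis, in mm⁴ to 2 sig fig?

Ix ≈ 4.6 × 10⁶ mm⁴

Break the section into simple shapes (no overlaps), measuring from the bottom-left corner of the bounding box.
Flange: 130 × 20, A = 2 600 mm², y = 10 mm, Ī = 86 667 mm⁴.
Web: 8 × 120, A = 960 mm², y = 80 mm, Ī = 1 152 000 mm⁴.
Hole (subtracted): ⌀14, A = 153.9 mm², y = 10 mm, Ī = 1 886 mm⁴.
Centroid: ȳ = ΣA·y / ΣA = 29.73 mm.
Transfer each piece to the horizontal centroidal axis using Ī + A·d² with d = y − 29.73:
  flange: d = -19.73 mm → contributes +1 098 728 mm⁴
  web: d = 50.27 mm → contributes +3 578 035 mm⁴
  hole: d = -19.73 mm → contributes −61 807 mm⁴
Total I = 4 614 957 mm⁴.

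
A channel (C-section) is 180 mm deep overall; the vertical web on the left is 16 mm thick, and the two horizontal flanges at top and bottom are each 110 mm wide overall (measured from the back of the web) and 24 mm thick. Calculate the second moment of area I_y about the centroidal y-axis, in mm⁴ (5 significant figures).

Treat the section as a set of non-overlapping primitives; coordinates are from the bounding-box lower-left.
Web: 16 × 180, A = 2 880 mm², x = 8 mm, Ī = 61 440 mm⁴.
Top flange (beyond web): 94 × 24, A = 2 256 mm², x = 63 mm, Ī = 1 661 168 mm⁴.
Bottom flange (beyond web): 94 × 24, A = 2 256 mm², x = 63 mm, Ī = 1 661 168 mm⁴.
Centroid: x̄ = ΣA·x / ΣA = 41.57143 mm.
Transfer each piece to the centroidal y-axis using Ī + A·d² with d = x − 41.57143:
  web: d = -33.57143 mm → contributes +3 307 318 mm⁴
  top flange (beyond web): d = 21.42857 mm → contributes +2 697 086 mm⁴
  bottom flange (beyond web): d = 21.42857 mm → contributes +2 697 086 mm⁴
Total I = 8 701 490 mm⁴.

I_y ≈ 8.7015 × 10⁶ mm⁴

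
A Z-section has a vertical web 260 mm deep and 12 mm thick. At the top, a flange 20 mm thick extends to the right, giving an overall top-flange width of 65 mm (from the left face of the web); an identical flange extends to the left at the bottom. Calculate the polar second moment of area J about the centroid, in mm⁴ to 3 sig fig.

Split into non-overlapping primitives; take the origin at the lower-left of the bounding box.
Web: 12 × 260, A = 3 120 mm², y = 130 mm, Ī = 17 576 000 mm⁴.
Top flange (beyond web): 53 × 20, A = 1 060 mm², y = 250 mm, Ī = 35 333 mm⁴.
Bottom flange (beyond web): 53 × 20, A = 1 060 mm², y = 10 mm, Ī = 35 333 mm⁴.
Centroid: ȳ = ΣA·y / ΣA = 130 mm.
Transfer each piece to the centroidal x-axis using Ī + A·d² with d = y − 130:
  web: d = 0 mm → contributes +17 576 000 mm⁴
  top flange (beyond web): d = 120 mm → contributes +15 299 333 mm⁴
  bottom flange (beyond web): d = -120 mm → contributes +15 299 333 mm⁴
Total I = 48 174 667 mm⁴.
For the y-axis: x̄ = 59 mm.
Repeating about the centroidal y-axis gives I_y = 2 772 947 mm⁴.
Polar second moment: J = I_x + I_y = 50 947 613 mm⁴.

J ≈ 5.09 × 10⁷ mm⁴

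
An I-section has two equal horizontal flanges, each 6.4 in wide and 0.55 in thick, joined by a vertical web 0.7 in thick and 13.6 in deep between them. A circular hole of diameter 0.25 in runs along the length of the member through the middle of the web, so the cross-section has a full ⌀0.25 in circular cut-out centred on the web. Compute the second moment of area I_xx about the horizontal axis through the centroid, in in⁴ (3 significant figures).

I_xx ≈ 499 in⁴

Break the section into simple shapes (no overlaps), measuring from the bottom-left corner of the bounding box.
Bottom flange: 6.4 × 0.55, A = 3.52 in², y = 0.275 in, Ī = 0.088733 in⁴.
Web: 0.7 × 13.6, A = 9.52 in², y = 7.35 in, Ī = 146.73 in⁴.
Top flange: 6.4 × 0.55, A = 3.52 in², y = 14.425 in, Ī = 0.088733 in⁴.
Hole (subtracted): ⌀0.25, A = 0.049087 in², y = 7.35 in, Ī = 0.00019175 in⁴.
By symmetry the centroid is at mid-height, ȳ = 7.35 in.
Transfer each piece to the horizontal axis through the centroid using Ī + A·d² with d = y − 7.35:
  bottom flange: d = -7.075 in → contributes +176.28 in⁴
  web: d = 0 in → contributes +146.73 in⁴
  top flange: d = 7.075 in → contributes +176.28 in⁴
  hole: d = 0 in → contributes −0.00019175 in⁴
Total I = 499.3 in⁴.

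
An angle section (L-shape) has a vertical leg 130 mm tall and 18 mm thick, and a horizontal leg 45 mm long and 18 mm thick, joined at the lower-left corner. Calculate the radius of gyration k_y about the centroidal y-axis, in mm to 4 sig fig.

Break the section into simple shapes (no overlaps), measuring from the bottom-left corner of the bounding box.
Vertical leg: 18 × 130, A = 2 340 mm², x = 9 mm, Ī = 63 180 mm⁴.
Horizontal leg (remainder): 27 × 18, A = 486 mm², x = 31.5 mm, Ī = 29524.5 mm⁴.
Centroid: x̄ = ΣA·x / ΣA = 12.8694 mm.
Transfer each piece to the centroidal y-axis using Ī + A·d² with d = x − 12.8694:
  vertical leg: d = -3.86943 mm → contributes +98215.6 mm⁴
  horizontal leg (remainder): d = 18.6306 mm → contributes +198 214 mm⁴
Total I = 296 430 mm⁴.
Radius of gyration: k = √(I/A) = √(296 430 / 2 826) = 10.2418 mm.

k_y ≈ 10.24 mm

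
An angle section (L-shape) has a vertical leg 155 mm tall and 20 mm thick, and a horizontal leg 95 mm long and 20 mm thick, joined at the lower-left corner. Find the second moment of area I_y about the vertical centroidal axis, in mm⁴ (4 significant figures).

Split into non-overlapping primitives; take the origin at the lower-left of the bounding box.
Vertical leg: 20 × 155, A = 3 100 mm², x = 10 mm, Ī = 103 333 mm⁴.
Horizontal leg (remainder): 75 × 20, A = 1 500 mm², x = 57.5 mm, Ī = 703 125 mm⁴.
Centroid: x̄ = ΣA·x / ΣA = 25.4891 mm.
Transfer each piece to the vertical centroidal axis using Ī + A·d² with d = x − 25.4891:
  vertical leg: d = -15.4891 mm → contributes +847 064 mm⁴
  horizontal leg (remainder): d = 32.0109 mm → contributes +2 240 169 mm⁴
Total I = 3 087 233 mm⁴.

I_y ≈ 3.087 × 10⁶ mm⁴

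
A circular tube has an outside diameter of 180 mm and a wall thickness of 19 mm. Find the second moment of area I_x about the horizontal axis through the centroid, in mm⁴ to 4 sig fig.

Treat the section as a set of non-overlapping primitives; coordinates are from the bounding-box lower-left.
Outer circle: ⌀180, A = 25446.9 mm², y = 90 mm, Ī = 51 529 974 mm⁴.
Bore (subtracted): ⌀142, A = 15836.8 mm², y = 90 mm, Ī = 19 958 288 mm⁴.
By symmetry the centroid is at mid-height, ȳ = 90 mm.
All pieces are centred on the horizontal axis through the centroid, so I = ΣĪ (holes subtracted) = 31 571 686 mm⁴.

I_x ≈ 3.157 × 10⁷ mm⁴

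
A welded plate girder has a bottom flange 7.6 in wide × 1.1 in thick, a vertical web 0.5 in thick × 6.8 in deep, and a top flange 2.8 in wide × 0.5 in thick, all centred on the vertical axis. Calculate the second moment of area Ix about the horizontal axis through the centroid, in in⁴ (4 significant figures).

Decompose the section into non-overlapping parts with the origin at the bottom-left of its bounding rectangle.
Bottom plate: 7.6 × 1.1, A = 8.36 in², y = 0.55 in, Ī = 0.842967 in⁴.
Web plate: 0.5 × 6.8, A = 3.4 in², y = 4.5 in, Ī = 13.1013 in⁴.
Top plate: 2.8 × 0.5, A = 1.4 in², y = 8.15 in, Ī = 0.0291667 in⁴.
Centroid: ȳ = ΣA·y / ΣA = 2.37903 in.
Transfer each piece to the horizontal axis through the centroid using Ī + A·d² with d = y − 2.37903:
  bottom plate: d = -1.82903 in → contributes +28.81 in⁴
  web plate: d = 2.12097 in → contributes +28.3963 in⁴
  top plate: d = 5.77097 in → contributes +46.6549 in⁴
Total I = 103.861 in⁴.

Ix ≈ 103.9 in⁴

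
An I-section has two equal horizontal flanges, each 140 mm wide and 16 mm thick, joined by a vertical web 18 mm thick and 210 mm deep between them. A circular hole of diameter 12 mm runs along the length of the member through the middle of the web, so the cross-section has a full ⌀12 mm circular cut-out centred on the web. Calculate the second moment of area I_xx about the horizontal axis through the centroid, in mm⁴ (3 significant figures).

Break the section into simple shapes (no overlaps), measuring from the bottom-left corner of the bounding box.
Bottom flange: 140 × 16, A = 2 240 mm², y = 8 mm, Ī = 47 787 mm⁴.
Web: 18 × 210, A = 3 780 mm², y = 121 mm, Ī = 13 891 500 mm⁴.
Top flange: 140 × 16, A = 2 240 mm², y = 234 mm, Ī = 47 787 mm⁴.
Hole (subtracted): ⌀12, A = 113.1 mm², y = 121 mm, Ī = 1017.9 mm⁴.
By symmetry the centroid is at mid-height, ȳ = 121 mm.
Transfer each piece to the horizontal axis through the centroid using Ī + A·d² with d = y − 121:
  bottom flange: d = -113 mm → contributes +28 650 347 mm⁴
  web: d = 0 mm → contributes +13 891 500 mm⁴
  top flange: d = 113 mm → contributes +28 650 347 mm⁴
  hole: d = 0 mm → contributes −1017.9 mm⁴
Total I = 71 191 175 mm⁴.

I_xx ≈ 7.12 × 10⁷ mm⁴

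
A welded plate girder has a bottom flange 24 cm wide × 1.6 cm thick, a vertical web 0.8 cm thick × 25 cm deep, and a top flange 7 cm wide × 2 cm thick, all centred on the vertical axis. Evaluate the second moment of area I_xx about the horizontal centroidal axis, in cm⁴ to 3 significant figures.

Break the section into simple shapes (no overlaps), measuring from the bottom-left corner of the bounding box.
Bottom plate: 24 × 1.6, A = 38.4 cm², y = 0.8 cm, Ī = 8.192 cm⁴.
Web plate: 0.8 × 25, A = 20 cm², y = 14.1 cm, Ī = 1041.7 cm⁴.
Top plate: 7 × 2, A = 14 cm², y = 27.6 cm, Ī = 4.6667 cm⁴.
Centroid: ȳ = ΣA·y / ΣA = 9.6564 cm.
Transfer each piece to the horizontal centroidal axis using Ī + A·d² with d = y − 9.6564:
  bottom plate: d = -8.8564 cm → contributes +3020.1 cm⁴
  web plate: d = 4.4436 cm → contributes +1436.6 cm⁴
  top plate: d = 17.944 cm → contributes +4512.3 cm⁴
Total I = 8 969 cm⁴.

I_xx ≈ 8970 cm⁴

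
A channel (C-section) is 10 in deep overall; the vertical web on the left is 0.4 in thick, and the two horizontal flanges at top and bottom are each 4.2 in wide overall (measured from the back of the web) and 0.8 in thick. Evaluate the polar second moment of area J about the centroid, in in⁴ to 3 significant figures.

J ≈ 180 in⁴

Break the section into simple shapes (no overlaps), measuring from the bottom-left corner of the bounding box.
Web: 0.4 × 10, A = 4 in², y = 5 in, Ī = 33.333 in⁴.
Top flange (beyond web): 3.8 × 0.8, A = 3.04 in², y = 9.6 in, Ī = 0.16213 in⁴.
Bottom flange (beyond web): 3.8 × 0.8, A = 3.04 in², y = 0.4 in, Ī = 0.16213 in⁴.
By symmetry the centroid is at mid-height, ȳ = 5 in.
Transfer each piece to the centroidal x-axis using Ī + A·d² with d = y − 5:
  web: d = 0 in → contributes +33.333 in⁴
  top flange (beyond web): d = 4.6 in → contributes +64.489 in⁴
  bottom flange (beyond web): d = -4.6 in → contributes +64.489 in⁴
Total I = 162.31 in⁴.
For the y-axis: x̄ = 1.4667 in.
Repeating about the centroidal y-axis gives I_y = 18.01 in⁴.
Polar second moment: J = I_x + I_y = 180.32 in⁴.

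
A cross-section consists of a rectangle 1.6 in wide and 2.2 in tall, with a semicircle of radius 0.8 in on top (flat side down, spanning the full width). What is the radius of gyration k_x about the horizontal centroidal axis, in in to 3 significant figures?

k_x ≈ 0.826 in

Treat the section as a set of non-overlapping primitives; coordinates are from the bounding-box lower-left.
Rectangular body: 1.6 × 2.2, A = 3.52 in², y = 1.1 in, Ī = 1.4197 in⁴.
Semicircular cap: semicircle r = 0.8, A = 1.0053 in², y = 2.5395 in, Ī = 0.044956 in⁴.
Centroid: ȳ = ΣA·y / ΣA = 1.4198 in.
Transfer each piece to the horizontal centroidal axis using Ī + A·d² with d = y − 1.4198:
  rectangular body: d = -0.3198 in → contributes +1.7797 in⁴
  semicircular cap: d = 1.1197 in → contributes +1.3054 in⁴
Total I = 3.0851 in⁴.
Radius of gyration: k = √(I/A) = √(3.0851 / 4.5253) = 0.82568 in.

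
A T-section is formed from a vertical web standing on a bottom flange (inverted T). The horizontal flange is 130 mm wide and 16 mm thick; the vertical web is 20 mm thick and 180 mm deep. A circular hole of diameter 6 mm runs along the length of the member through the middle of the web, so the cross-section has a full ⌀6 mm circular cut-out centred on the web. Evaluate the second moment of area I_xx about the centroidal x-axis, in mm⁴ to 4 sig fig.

I_xx ≈ 2.239 × 10⁷ mm⁴

Treat the section as a set of non-overlapping primitives; coordinates are from the bounding-box lower-left.
Flange: 130 × 16, A = 2 080 mm², y = 8 mm, Ī = 44373.3 mm⁴.
Web: 20 × 180, A = 3 600 mm², y = 106 mm, Ī = 9 720 000 mm⁴.
Hole (subtracted): ⌀6, A = 28.2743 mm², y = 106 mm, Ī = 63.6173 mm⁴.
Centroid: ȳ = ΣA·y / ΣA = 69.9331 mm.
Transfer each piece to the centroidal x-axis using Ī + A·d² with d = y − 69.9331:
  flange: d = -61.9331 mm → contributes +8 022 658 mm⁴
  web: d = 36.0669 mm → contributes +14 402 946 mm⁴
  hole: d = 36.0669 mm → contributes −36843.4 mm⁴
Total I = 22 388 761 mm⁴.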